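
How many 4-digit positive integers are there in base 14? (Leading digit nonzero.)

These are the integers in [14^3, 14^4), so the count is 14^4 - 14^3 = 13 x 14^3.

Final answer: 35672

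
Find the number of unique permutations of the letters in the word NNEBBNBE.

Letters (B:3, E:2, N:3). Total letters: 8.
Permutations = 8!/(3! x 3! x 2!).

Final answer: 560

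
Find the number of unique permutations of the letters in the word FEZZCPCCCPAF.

Letters (A:1, C:4, E:1, F:2, P:2, Z:2). Total letters: 12.
Permutations = 12!/(4! x 2! x 2! x 2!).

Final answer: 2494800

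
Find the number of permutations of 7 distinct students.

The number of ways to arrange 7 distinct objects is 7!.

Final answer: 7! = 5040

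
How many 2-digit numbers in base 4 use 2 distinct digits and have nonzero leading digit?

The leading digit has 3 choices (anything but zero); the next has 3 (anything but the first), then 2, and so on, one fewer each time.
Total: 3 x 3.

Final answer: 9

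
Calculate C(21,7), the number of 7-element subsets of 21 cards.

C(21,7) = 21!/(7! x (21-7)!).

Final answer: C(21,7) = 116280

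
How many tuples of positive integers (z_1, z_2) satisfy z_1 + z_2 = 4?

Substitute z'_i = z_i - 1 (so z'_i >= 0). Then sum z'_i = 4 - 2 = 2.
Stars and bars: C(2+2-1, 2-1) = C(3,1).

Final answer: C(3,1) = 3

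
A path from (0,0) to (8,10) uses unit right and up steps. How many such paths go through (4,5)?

Paths (0,0)->(4,5): C(9,5) = 126.
Paths (4,5)->(8,10): C(9,5) = 126.
By multiplication principle: 126 x 126.

Final answer: 15876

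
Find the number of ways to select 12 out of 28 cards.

C(28,12) = 28!/(12! x 16!).

Final answer: \binom{28}{12} = 30421755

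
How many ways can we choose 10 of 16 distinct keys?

C(16,10) = 16!/(10! x 6!).

Final answer: \binom{16}{10} = 8008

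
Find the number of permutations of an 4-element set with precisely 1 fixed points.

Choose which 1 elements are fixed: C(4,1) = 4.
Derange the remaining 3 using D(j) = (j-1)(D(j-1) + D(j-2)), D(0)=1, D(1)=0: D(2)=1, D(3)=2.
Total: 4 x 2.

Final answer: C(4,1) D(3) = 8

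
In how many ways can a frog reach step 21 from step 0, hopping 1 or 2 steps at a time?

Let f(n) count the ways. The last step is size 1 or 2, so f(n) = f(n-1) + f(n-2) with f(1)=1, f(2)=2.
Computing successive values: f(1)=1, f(2)=2, f(3)=3, f(4)=5, f(5)=8, f(6)=13, f(7)=21, f(8)=34, f(9)=55, f(10)=89, f(11)=144, f(12)=233, f(13)=377, f(14)=610, f(15)=987, f(16)=1597, f(17)=2584, f(18)=4181, f(19)=6765, f(20)=10946, f(21)=17711.

Final answer: 17711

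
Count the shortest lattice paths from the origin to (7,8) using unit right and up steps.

Each path has 7 right steps and 8 up steps in some order (15 steps total).
Choose which 8 of the 15 steps are up: C(15,8).

Final answer: C(15,8) = 6435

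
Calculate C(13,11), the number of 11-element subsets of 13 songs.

C(13,11) = 13!/(11! x 2!).

Final answer: \binom{13}{11} = 78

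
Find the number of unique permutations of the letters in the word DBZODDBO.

Letters (B:2, D:3, O:2, Z:1). Total letters: 8.
Permutations = 8!/(3! x 2! x 2!).

Final answer: 1680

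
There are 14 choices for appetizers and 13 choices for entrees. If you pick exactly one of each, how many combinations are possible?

By the multiplication principle: 14 x 13.

Final answer: 182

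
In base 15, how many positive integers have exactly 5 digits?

These are the integers in [15^4, 15^5), so the count is 15^5 - 15^4 = 14 x 15^4.

Final answer: 708750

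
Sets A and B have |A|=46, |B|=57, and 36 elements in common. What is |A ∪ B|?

|A union B| = |A| + |B| - |A intersect B| = 46 + 57 - 36.

Final answer: 67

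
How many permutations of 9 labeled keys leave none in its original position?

Use the recurrence D(n) = (n-1)(D(n-1) + D(n-2)) with D(0)=1, D(1)=0.
D(2) = 1 x (0 + 1) = 1
D(3) = 2 x (1 + 0) = 2
D(4) = 3 x (2 + 1) = 9
D(5) = 4 x (9 + 2) = 44
D(6) = 5 x (44 + 9) = 265
D(7) = 6 x (265 + 44) = 1854
D(8) = 7 x (1854 + 265) = 14833
D(9) = 8 x (D(8) + D(7)) = 8 x (14833 + 1854)

Final answer: D(9) = 133496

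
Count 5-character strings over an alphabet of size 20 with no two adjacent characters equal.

Let g(n) count such strings. g(1) = 20, and each valid string of length n-1 extends in 19 ways (any symbol but the last), so g(n) = 19 g(n-1).
Total: g(5) = 20 x 19^4.

Final answer: 20 x 19^{4} = 2606420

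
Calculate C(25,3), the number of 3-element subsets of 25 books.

C(25,3) = 25!/(3! x (25-3)!).

Final answer: C(25,3) = 2300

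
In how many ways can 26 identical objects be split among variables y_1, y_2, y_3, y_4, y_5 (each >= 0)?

Stars and bars with 26 stars and 4 bars:
C(26+5-1, 5-1) = C(30,4).

Final answer: C(30,4) = 27405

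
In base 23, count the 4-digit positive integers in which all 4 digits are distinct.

First digit: 22 (nonzero). Second: 22 (not first). Third: 21, etc.
Total: 22 x 22 x 21 x 20.

Final answer: 203280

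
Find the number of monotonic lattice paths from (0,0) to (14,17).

Each path has 14 right steps and 17 up steps in some order (31 steps total).
Choose which 17 of the 31 steps are up: C(31,17).

Final answer: C(31,17) = 265182525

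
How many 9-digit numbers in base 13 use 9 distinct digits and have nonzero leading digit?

The leading digit has 12 choices (anything but zero); the next has 12 (anything but the first), then 11, and so on, one fewer each time.
Total: 12 x 12 x 11 x 10 x 9 x 8 x 7 x 6 x 5.

Final answer: 239500800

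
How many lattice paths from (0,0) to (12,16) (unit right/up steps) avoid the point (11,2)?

Total paths to (12,16): C(28,16) = 30421755.
Paths through (11,2): C(13,2) x C(15,14) = 1170.
Avoiding (11,2): 30421755 - 1170.

Final answer: 30420585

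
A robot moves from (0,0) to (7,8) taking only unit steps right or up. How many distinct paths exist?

Each path has 7 right steps and 8 up steps in some order (15 steps total).
Choose which 8 of the 15 steps are up: C(15,8).

Final answer: C(15,8) = 6435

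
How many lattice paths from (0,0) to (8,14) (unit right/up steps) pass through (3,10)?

Paths (0,0)->(3,10): C(13,10) = 286.
Paths (3,10)->(8,14): C(9,4) = 126.
By multiplication principle: 286 x 126.

Final answer: 36036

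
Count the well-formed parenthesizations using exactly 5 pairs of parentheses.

The structures are counted by the Catalan number C_n. Here n = 5 (pairs).
C_n = C(2n,n) - C(2n,n+1), so C_{5} = C(10,5) - C(10,6) = 252 - 210.

Final answer: C_{5} = 42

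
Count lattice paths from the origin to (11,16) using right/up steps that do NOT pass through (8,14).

Total paths to (11,16): C(27,16) = 13037895.
Paths through (8,14): C(22,14) x C(5,2) = 3197700.
Avoiding (8,14): 13037895 - 3197700.

Final answer: 9840195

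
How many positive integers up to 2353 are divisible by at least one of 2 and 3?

Multiples of 2: 1176. Multiples of 3: 784. Of both (lcm=6): 392.
By inclusion-exclusion: 1176 + 784 - 392.

Final answer: 1568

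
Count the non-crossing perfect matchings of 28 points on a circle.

This is a standard Catalan-number count: the answer is C_n. Here n = 28/2 = 14.
C_n = C(2n,n)/(n+1), so C_{14} = C(28,14)/15 = 40116600/15.

Final answer: C_{14} = 2674440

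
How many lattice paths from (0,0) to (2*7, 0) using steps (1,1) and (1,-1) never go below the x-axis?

Total monotonic paths to (7,7): C(14,7) = 3432.
Paths that cross above y=x (reflection bijection): C(14,8) = 3003.
Valid Dyck paths: 3432 - 3003.
(These counts are the Catalan numbers.)

Final answer: C_{7} = 429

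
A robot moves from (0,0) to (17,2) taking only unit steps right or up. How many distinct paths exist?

Each path has 17 right steps and 2 up steps in some order (19 steps total).
Choose which 2 of the 19 steps are up: C(19,2).

Final answer: C(19,2) = 171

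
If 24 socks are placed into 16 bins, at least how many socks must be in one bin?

By the pigeonhole principle: ceiling(24/16).

Final answer: 2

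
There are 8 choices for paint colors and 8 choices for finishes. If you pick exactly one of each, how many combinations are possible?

By the multiplication principle: 8 x 8.

Final answer: 64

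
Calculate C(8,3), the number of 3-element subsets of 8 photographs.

C(8,3) = 8!/(3! x 5!).

Final answer: \binom{8}{3} = 56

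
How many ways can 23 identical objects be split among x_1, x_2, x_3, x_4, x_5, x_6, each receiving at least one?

Substitute x'_i = x_i - 1 (so x'_i >= 0). Then sum x'_i = 23 - 6 = 17.
Stars and bars: C(17+6-1, 6-1) = C(22,5).

Final answer: C(22,5) = 26334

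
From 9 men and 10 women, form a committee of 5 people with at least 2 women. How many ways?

Sum over valid woman counts:
C(10,2)C(9,3) = 3780
C(10,3)C(9,2) = 4320
C(10,4)C(9,1) = 1890
C(10,5)C(9,0) = 252
Total: 3780 + 4320 + 1890 + 252.

Final answer: 10242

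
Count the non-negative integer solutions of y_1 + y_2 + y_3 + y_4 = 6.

Stars and bars with 6 stars and 3 bars:
C(6+4-1, 4-1) = C(9,3).

Final answer: C(9,3) = 84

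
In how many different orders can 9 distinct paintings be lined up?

The number of ways to arrange 9 distinct objects is 9!.

Final answer: 9! = 362880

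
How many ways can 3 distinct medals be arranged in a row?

The number of ways to arrange 3 distinct objects is 3!.

Final answer: 3! = 6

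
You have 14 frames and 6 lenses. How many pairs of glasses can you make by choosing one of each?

By the multiplication principle: 14 x 6.

Final answer: 84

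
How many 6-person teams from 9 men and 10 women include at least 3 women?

Sum over valid woman counts:
C(10,3)C(9,3) = 10080
C(10,4)C(9,2) = 7560
C(10,5)C(9,1) = 2268
C(10,6)C(9,0) = 210
Total: 10080 + 7560 + 2268 + 210.

Final answer: 20118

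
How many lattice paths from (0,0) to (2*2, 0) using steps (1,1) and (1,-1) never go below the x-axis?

Total monotonic paths to (2,2): C(4,2) = 6.
By the reflection principle, paths that go above the diagonal number C(4,3) = 4.
Valid Dyck paths: 6 - 4.
(Check: C(4,2) - C(4,3) = C(4,2)/3, the Catalan number C_{2}.)

Final answer: C_{2} = 2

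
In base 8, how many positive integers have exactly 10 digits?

These are the integers in [8^9, 8^10), so the count is 8^10 - 8^9 = 7 x 8^9.

Final answer: 939524096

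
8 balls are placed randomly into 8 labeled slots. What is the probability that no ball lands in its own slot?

Derangements satisfy D(n) = (n-1)(D(n-1) + D(n-2)), starting from D(0)=1, D(1)=0.
Building up: D(2)=1, D(3)=2, D(4)=9, D(5)=44, D(6)=265, D(7)=1854, D(8)=14833.
Total arrangements: 8! = 40320.
Probability = D(8)/8! = 2119/5760.

Final answer: D(8)/8! = 14833/40320 = 0.367882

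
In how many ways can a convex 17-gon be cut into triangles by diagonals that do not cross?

This is a standard Catalan-number count: the answer is C_n. Here n = 17 - 2 = 15.
C_n = (2n)!/(n!(n+1)!), so C_{15} = 30!/(15! x 16!) = C(30,15)/16 = 155117520/16.

Final answer: C_{15} = 9694845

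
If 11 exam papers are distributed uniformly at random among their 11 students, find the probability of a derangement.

Use the recurrence D(n) = (n-1)(D(n-1) + D(n-2)) with D(0)=1, D(1)=0.
Building up: D(2)=1, D(3)=2, D(4)=9, D(5)=44, D(6)=265, D(7)=1854, D(8)=14833, D(9)=133496, D(10)=1334961, D(11)=14684570.
Total arrangements: 11! = 39916800.
Probability = D(11)/11! = 1468457/3991680.

Final answer: D(11)/11! = 14684570/39916800 = 0.367879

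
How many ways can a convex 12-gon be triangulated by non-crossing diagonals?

The structures are counted by the Catalan number C_n. Here n = 12 - 2 = 10.
C_n = C(2n,n)/(n+1), so C_{10} = C(20,10)/11 = 184756/11.

Final answer: C_{10} = 16796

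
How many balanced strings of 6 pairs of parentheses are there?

This is a standard Catalan-number count: the answer is C_n. Here n = 6 (pairs).
Using C_0 = 1 and C_(k+1) = C_k x 2(2k+1)/(k+2), build up term by term: C_1=1, C_2=2, C_3=5, C_4=14, C_5=42, C_6=132.

Final answer: C_{6} = 132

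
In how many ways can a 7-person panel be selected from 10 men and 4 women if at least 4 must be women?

Sum over valid woman counts:
C(4,4)C(10,3).

Final answer: 120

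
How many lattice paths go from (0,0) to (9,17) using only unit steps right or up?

Each path has 9 right steps and 17 up steps in some order (26 steps total).
Choose which 17 of the 26 steps are up: C(26,17).

Final answer: C(26,17) = 3124550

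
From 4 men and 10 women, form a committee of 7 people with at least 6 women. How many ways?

Sum over valid woman counts:
C(10,6)C(4,1) = 840
C(10,7)C(4,0) = 120
Total: 840 + 120.

Final answer: 960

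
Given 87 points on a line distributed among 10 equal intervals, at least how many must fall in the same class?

By pigeonhole with 87 objects and 10 categories: ceiling(87/10).

Final answer: 9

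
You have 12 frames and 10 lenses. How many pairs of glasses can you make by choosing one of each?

By the multiplication principle: 12 x 10.

Final answer: 120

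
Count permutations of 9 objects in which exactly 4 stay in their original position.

Choose which 4 elements are fixed: C(9,4) = 126.
Derange the remaining 5 using D(j) = (j-1)(D(j-1) + D(j-2)), D(0)=1, D(1)=0: D(2)=1, D(3)=2, D(4)=9, D(5)=44.
Total: 126 x 44.

Final answer: C(9,4) D(5) = 5544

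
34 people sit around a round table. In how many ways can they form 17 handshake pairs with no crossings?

The structures are counted by the Catalan number C_n. Here n = 34/2 = 17.
C_n = (2n)!/(n!(n+1)!), so C_{17} = 34!/(17! x 18!) = C(34,17)/18 = 2333606220/18.

Final answer: C_{17} = 129644790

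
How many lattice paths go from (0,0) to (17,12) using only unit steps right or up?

Each path has 17 right steps and 12 up steps in some order (29 steps total).
Choose which 12 of the 29 steps are up: C(29,12).

Final answer: C(29,12) = 51895935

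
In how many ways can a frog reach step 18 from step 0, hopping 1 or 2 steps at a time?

Let f(n) count the ways. The last step is size 1 or 2, so f(n) = f(n-1) + f(n-2) with f(1)=1, f(2)=2.
Building up term by term: f(1)=1, f(2)=2, f(3)=3, f(4)=5, f(5)=8, f(6)=13, f(7)=21, f(8)=34, f(9)=55, f(10)=89, f(11)=144, f(12)=233, f(13)=377, f(14)=610, f(15)=987, f(16)=1597, f(17)=2584, f(18)=4181.

Final answer: 4181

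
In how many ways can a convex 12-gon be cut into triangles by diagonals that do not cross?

This is a standard Catalan-number count: the answer is C_n. Here n = 12 - 2 = 10.
Using C_0 = 1 and C_(k+1) = C_k x 2(2k+1)/(k+2), build up term by term: C_1=1, C_2=2, C_3=5, C_4=14, C_5=42, C_6=132, C_7=429, C_8=1430, C_9=4862, C_10=16796.

Final answer: C_{10} = 16796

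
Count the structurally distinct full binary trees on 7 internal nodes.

This is counted by the nth Catalan number C_n. Here n = 7.
Using C_0 = 1 and C_(k+1) = C_k x 2(2k+1)/(k+2), build up term by term: C_1=1, C_2=2, C_3=5, C_4=14, C_5=42, C_6=132, C_7=429.

Final answer: C_{7} = 429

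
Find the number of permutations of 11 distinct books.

The number of ways to arrange 11 distinct objects is 11!.

Final answer: 11! = 39916800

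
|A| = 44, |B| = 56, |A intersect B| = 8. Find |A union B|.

|A union B| = |A| + |B| - |A intersect B| = 44 + 56 - 8.

Final answer: 92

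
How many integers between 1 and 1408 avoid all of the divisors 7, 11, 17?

|div by 7|=201, |div by 11|=128, |div by 17|=82.
|div by 7&11|=18, |div by 7&17|=11, |div by 11&17|=7, |div by all|=1.
By inclusion-exclusion, divisible by at least one: 201+128+82-18-11-7+1 = 376.
Not divisible by any: 1408 - 376.

Final answer: 1032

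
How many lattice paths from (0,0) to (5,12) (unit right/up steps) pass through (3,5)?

Paths (0,0)->(3,5): C(8,5) = 56.
Paths (3,5)->(5,12): C(9,7) = 36.
By multiplication principle: 56 x 36.

Final answer: 2016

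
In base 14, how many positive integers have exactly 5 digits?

These are the integers in [14^4, 14^5), so the count is 14^5 - 14^4 = 13 x 14^4.

Final answer: 499408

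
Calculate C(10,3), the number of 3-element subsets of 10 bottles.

C(10,3) = 10!/(3! x 7!).

Final answer: \binom{10}{3} = 120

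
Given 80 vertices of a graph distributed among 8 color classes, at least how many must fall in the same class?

By pigeonhole with 80 objects and 8 categories: ceiling(80/8).

Final answer: 10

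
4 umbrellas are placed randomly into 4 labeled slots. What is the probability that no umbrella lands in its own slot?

Use the recurrence D(n) = (n-1)(D(n-1) + D(n-2)) with D(0)=1, D(1)=0.
Building up: D(2)=1, D(3)=2, D(4)=9.
Total arrangements: 4! = 24.
Probability = D(4)/4! = 3/8.

Final answer: D(4)/4! = 9/24 = 0.375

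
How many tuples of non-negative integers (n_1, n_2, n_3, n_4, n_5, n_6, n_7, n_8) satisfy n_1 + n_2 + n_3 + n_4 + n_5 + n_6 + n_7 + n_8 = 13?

Stars and bars with 13 stars and 7 bars:
C(13+8-1, 8-1) = C(20,7).

Final answer: C(20,7) = 77520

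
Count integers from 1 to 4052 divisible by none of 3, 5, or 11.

|div by 3|=1350, |div by 5|=810, |div by 11|=368.
|div by 3&5|=270, |div by 3&11|=122, |div by 5&11|=73, |div by all|=24.
By inclusion-exclusion, divisible by at least one: 1350+810+368-270-122-73+24 = 2087.
Not divisible by any: 4052 - 2087.

Final answer: 1965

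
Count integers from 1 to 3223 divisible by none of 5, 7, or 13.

|div by 5|=644, |div by 7|=460, |div by 13|=247.
|div by 5&7|=92, |div by 5&13|=49, |div by 7&13|=35, |div by all|=7.
By inclusion-exclusion, divisible by at least one: 644+460+247-92-49-35+7 = 1182.
Not divisible by any: 3223 - 1182.

Final answer: 2041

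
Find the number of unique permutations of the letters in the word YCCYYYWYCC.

Letters (C:4, W:1, Y:5). Total letters: 10.
Permutations = 10!/(5! x 4!).

Final answer: 1260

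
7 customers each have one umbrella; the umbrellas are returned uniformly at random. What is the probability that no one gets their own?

Derangements satisfy D(n) = (n-1)(D(n-1) + D(n-2)), starting from D(0)=1, D(1)=0.
Building up: D(2)=1, D(3)=2, D(4)=9, D(5)=44, D(6)=265, D(7)=1854.
Total arrangements: 7! = 5040.
Probability = D(7)/7! = 103/280.

Final answer: D(7)/7! = 1854/5040 = 0.367857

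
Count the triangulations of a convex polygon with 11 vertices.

The structures are counted by the Catalan number C_n. Here n = 11 - 2 = 9.
C_n = C(2n,n)/(n+1), so C_{9} = C(18,9)/10 = 48620/10.

Final answer: C_{9} = 4862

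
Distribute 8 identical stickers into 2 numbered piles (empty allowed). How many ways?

Stars and bars: C(n+k-1, k-1) = C(9,1).

Final answer: C(9,1) = 9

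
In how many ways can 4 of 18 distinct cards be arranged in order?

P(18,4) = 18!/(18-4)! = 18!/14!.

Final answer: P(18,4) = 73440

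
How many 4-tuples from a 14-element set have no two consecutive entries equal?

First character: 14 choices. Each subsequent: 13 choices (must differ from the previous one).
Total: 14 x 13^3.

Final answer: 14 x 13^{3} = 30758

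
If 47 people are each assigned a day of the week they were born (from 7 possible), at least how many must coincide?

There are 7 possible values for day of the week they were born. With 47 people and 7 categories, by pigeonhole: ceiling(47/7).

Final answer: 7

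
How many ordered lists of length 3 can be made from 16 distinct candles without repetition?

P(16,3) = 16!/(16-3)! = 16!/13!.

Final answer: P(16,3) = 3360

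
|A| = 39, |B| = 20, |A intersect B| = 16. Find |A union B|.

|A union B| = |A| + |B| - |A intersect B| = 39 + 20 - 16.

Final answer: 43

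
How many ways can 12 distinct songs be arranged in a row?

The number of ways to arrange 12 distinct objects is 12!.

Final answer: 12! = 479001600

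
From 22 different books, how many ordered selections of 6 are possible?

P(22,6) = 22!/(22-6)! = 22!/16!.

Final answer: P(22,6) = 53721360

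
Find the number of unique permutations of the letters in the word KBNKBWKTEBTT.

Letters (B:3, E:1, K:3, N:1, T:3, W:1). Total letters: 12.
Permutations = 12!/(3! x 3! x 3!).

Final answer: 2217600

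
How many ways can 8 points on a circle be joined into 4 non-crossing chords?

This is a standard Catalan-number count: the answer is C_n. Here n = 8/2 = 4.
C_n = (2n)!/(n!(n+1)!), so C_{4} = 8!/(4! x 5!) = C(8,4)/5 = 70/5.

Final answer: C_{4} = 14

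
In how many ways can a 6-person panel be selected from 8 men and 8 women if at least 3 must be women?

Sum over valid woman counts:
C(8,3)C(8,3) = 3136
C(8,4)C(8,2) = 1960
C(8,5)C(8,1) = 448
C(8,6)C(8,0) = 28
Total: 3136 + 1960 + 448 + 28.

Final answer: 5572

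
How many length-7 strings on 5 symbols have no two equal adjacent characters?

First character: 5 choices. Each subsequent: 4 choices (must differ from the previous one).
Total: 5 x 4^6.

Final answer: 5 x 4^{6} = 20480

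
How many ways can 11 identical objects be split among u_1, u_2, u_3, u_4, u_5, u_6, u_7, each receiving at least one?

Substitute u'_i = u_i - 1 (so u'_i >= 0). Then sum u'_i = 11 - 7 = 4.
Stars and bars: C(4+7-1, 7-1) = C(10,6).

Final answer: C(10,6) = 210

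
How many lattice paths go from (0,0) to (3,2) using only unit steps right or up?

Each path has 3 right steps and 2 up steps in some order (5 steps total).
Choose which 2 of the 5 steps are up: C(5,2).

Final answer: C(5,2) = 10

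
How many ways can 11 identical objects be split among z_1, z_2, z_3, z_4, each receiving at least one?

Substitute z'_i = z_i - 1 (so z'_i >= 0). Then sum z'_i = 11 - 4 = 7.
Stars and bars: C(7+4-1, 4-1) = C(10,3).

Final answer: C(10,3) = 120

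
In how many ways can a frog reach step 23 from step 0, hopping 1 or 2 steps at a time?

Condition on the final move: it is a 1-step (f(n-1) ways to get there) or a 2-step (f(n-2) ways), so f(n) = f(n-1) + f(n-2), with f(1)=1, f(2)=2.
Computing successive values: f(1)=1, f(2)=2, f(3)=3, f(4)=5, f(5)=8, f(6)=13, f(7)=21, f(8)=34, f(9)=55, f(10)=89, f(11)=144, f(12)=233, f(13)=377, f(14)=610, f(15)=987, f(16)=1597, f(17)=2584, f(18)=4181, f(19)=6765, f(20)=10946, f(21)=17711, f(22)=28657, f(23)=46368.

Final answer: 46368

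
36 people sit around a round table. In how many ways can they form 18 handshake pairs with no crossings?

The structures are counted by the Catalan number C_n. Here n = 36/2 = 18.
C_n = C(2n,n)/(n+1), so C_{18} = C(36,18)/19 = 9075135300/19.

Final answer: C_{18} = 477638700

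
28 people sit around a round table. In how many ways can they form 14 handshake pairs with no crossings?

The structures are counted by the Catalan number C_n. Here n = 28/2 = 14.
C_n = C(2n,n)/(n+1), so C_{14} = C(28,14)/15 = 40116600/15.

Final answer: C_{14} = 2674440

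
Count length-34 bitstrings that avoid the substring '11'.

Let a(n) count valid strings. If the last bit is 0 the prefix is any valid string of length n-1; if it is 1 the string must end in 01 with a valid prefix of length n-2. So a(n) = a(n-1) + a(n-2), a(1)=2, a(2)=3.
Iterating the recurrence: a(1)=2, a(2)=3, a(3)=5, a(4)=8, a(5)=13, a(6)=21, a(7)=34, a(8)=55, a(9)=89, a(10)=144, a(11)=233, a(12)=377, a(13)=610, a(14)=987, a(15)=1597, a(16)=2584, a(17)=4181, a(18)=6765, a(19)=10946, a(20)=17711, a(21)=28657, a(22)=46368, a(23)=75025, a(24)=121393, a(25)=196418, a(26)=317811, a(27)=514229, a(28)=832040, a(29)=1346269, a(30)=2178309, a(31)=3524578, a(32)=5702887, a(33)=9227465, a(34)=14930352.

Final answer: 14930352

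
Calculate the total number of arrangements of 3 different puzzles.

The number of ways to arrange 3 distinct objects is 3!.

Final answer: 3! = 6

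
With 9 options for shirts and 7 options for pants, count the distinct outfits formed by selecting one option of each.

By the multiplication principle: 9 x 7.

Final answer: 63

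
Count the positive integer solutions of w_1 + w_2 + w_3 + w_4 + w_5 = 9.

Substitute w'_i = w_i - 1 (so w'_i >= 0). Then sum w'_i = 9 - 5 = 4.
Stars and bars: C(4+5-1, 5-1) = C(8,4).

Final answer: C(8,4) = 70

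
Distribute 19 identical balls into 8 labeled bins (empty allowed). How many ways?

Stars and bars: C(n+k-1, k-1) = C(26,7).

Final answer: C(26,7) = 657800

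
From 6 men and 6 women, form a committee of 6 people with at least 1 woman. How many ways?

Sum over valid woman counts:
C(6,1)C(6,5) = 36
C(6,2)C(6,4) = 225
C(6,3)C(6,3) = 400
C(6,4)C(6,2) = 225
C(6,5)C(6,1) = 36
C(6,6)C(6,0) = 1
Total: 36 + 225 + 400 + 225 + 36 + 1.

Final answer: 923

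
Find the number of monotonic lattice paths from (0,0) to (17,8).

Each path has 17 right steps and 8 up steps in some order (25 steps total).
Choose which 8 of the 25 steps are up: C(25,8).

Final answer: C(25,8) = 1081575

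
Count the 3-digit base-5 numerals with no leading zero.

In base 5, the leading digit has 4 choices (1..4); each of the remaining 2 digits has 5 choices.
Total: 4 x 5^2.

Final answer: 100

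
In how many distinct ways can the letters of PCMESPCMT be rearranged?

Letters (C:2, E:1, M:2, P:2, S:1, T:1). Total letters: 9.
Permutations = 9!/(2! x 2! x 2!).

Final answer: 45360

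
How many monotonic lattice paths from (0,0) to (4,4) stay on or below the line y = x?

Total monotonic paths to (4,4): C(8,4) = 70.
A path is bad iff it touches y = x + 1; reflecting its initial segment maps bad paths bijectively onto all paths to (3,5), of which there are C(8,5) = 56.
Valid Dyck paths: 70 - 56.
(Check: C(8,4) - C(8,5) = C(8,4)/5, the Catalan number C_{4}.)

Final answer: C_{4} = 14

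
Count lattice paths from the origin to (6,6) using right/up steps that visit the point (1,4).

Paths (0,0)->(1,4): C(5,4) = 5.
Paths (1,4)->(6,6): C(7,2) = 21.
By multiplication principle: 5 x 21.

Final answer: 105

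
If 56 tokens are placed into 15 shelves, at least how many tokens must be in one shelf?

By the pigeonhole principle: ceiling(56/15).

Final answer: 4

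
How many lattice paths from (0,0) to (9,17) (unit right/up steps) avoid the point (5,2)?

Total paths to (9,17): C(26,17) = 3124550.
Paths through (5,2): C(7,2) x C(19,15) = 81396.
Avoiding (5,2): 3124550 - 81396.

Final answer: 3043154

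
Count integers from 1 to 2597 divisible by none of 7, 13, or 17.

|div by 7|=371, |div by 13|=199, |div by 17|=152.
|div by 7&13|=28, |div by 7&17|=21, |div by 13&17|=11, |div by all|=1.
By inclusion-exclusion, divisible by at least one: 371+199+152-28-21-11+1 = 663.
Not divisible by any: 2597 - 663.

Final answer: 1934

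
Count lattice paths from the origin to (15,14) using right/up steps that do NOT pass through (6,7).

Total paths to (15,14): C(29,14) = 77558760.
Paths through (6,7): C(13,7) x C(16,7) = 19631040.
Avoiding (6,7): 77558760 - 19631040.

Final answer: 57927720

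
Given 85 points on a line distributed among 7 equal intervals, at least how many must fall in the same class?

By pigeonhole with 85 objects and 7 categories: ceiling(85/7).

Final answer: 13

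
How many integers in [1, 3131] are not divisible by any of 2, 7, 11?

|div by 2|=1565, |div by 7|=447, |div by 11|=284.
|div by 2&7|=223, |div by 2&11|=142, |div by 7&11|=40, |div by all|=20.
By inclusion-exclusion, divisible by at least one: 1565+447+284-223-142-40+20 = 1911.
Not divisible by any: 3131 - 1911.

Final answer: 1220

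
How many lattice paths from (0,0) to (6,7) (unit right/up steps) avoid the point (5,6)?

Total paths to (6,7): C(13,7) = 1716.
Paths through (5,6): C(11,6) x C(2,1) = 924.
Avoiding (5,6): 1716 - 924.

Final answer: 792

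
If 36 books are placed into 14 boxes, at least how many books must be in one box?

By the pigeonhole principle: ceiling(36/14).

Final answer: 3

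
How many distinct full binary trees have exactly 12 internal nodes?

This is counted by the nth Catalan number C_n. Here n = 12.
C_n = (2n)!/(n!(n+1)!), so C_{12} = 24!/(12! x 13!) = C(24,12)/13 = 2704156/13.

Final answer: C_{12} = 208012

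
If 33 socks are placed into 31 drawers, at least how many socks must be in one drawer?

By the pigeonhole principle: ceiling(33/31).

Final answer: 2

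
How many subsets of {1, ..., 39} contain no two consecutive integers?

Let a(n) count such subsets of {1, ..., n}. Either n is excluded (a(n-1) ways) or n is included, forcing n-1 out (a(n-2) ways), so a(n) = a(n-1) + a(n-2) with a(1)=2, a(2)=3.
Building up term by term: a(1)=2, a(2)=3, a(3)=5, a(4)=8, a(5)=13, a(6)=21, a(7)=34, a(8)=55, a(9)=89, a(10)=144, a(11)=233, a(12)=377, a(13)=610, a(14)=987, a(15)=1597, a(16)=2584, a(17)=4181, a(18)=6765, a(19)=10946, a(20)=17711, a(21)=28657, a(22)=46368, a(23)=75025, a(24)=121393, a(25)=196418, a(26)=317811, a(27)=514229, a(28)=832040, a(29)=1346269, a(30)=2178309, a(31)=3524578, a(32)=5702887, a(33)=9227465, a(34)=14930352, a(35)=24157817, a(36)=39088169, a(37)=63245986, a(38)=102334155, a(39)=165580141.

Final answer: 165580141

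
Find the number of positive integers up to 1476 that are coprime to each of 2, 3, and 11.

|div by 2|=738, |div by 3|=492, |div by 11|=134.
|div by 2&3|=246, |div by 2&11|=67, |div by 3&11|=44, |div by all|=22.
By inclusion-exclusion, divisible by at least one: 738+492+134-246-67-44+22 = 1029.
Not divisible by any: 1476 - 1029.

Final answer: 447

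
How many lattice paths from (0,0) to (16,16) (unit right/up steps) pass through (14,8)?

Paths (0,0)->(14,8): C(22,8) = 319770.
Paths (14,8)->(16,16): C(10,8) = 45.
By multiplication principle: 319770 x 45.

Final answer: 14389650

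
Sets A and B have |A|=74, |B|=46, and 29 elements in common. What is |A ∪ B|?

|A union B| = |A| + |B| - |A intersect B| = 74 + 46 - 29.

Final answer: 91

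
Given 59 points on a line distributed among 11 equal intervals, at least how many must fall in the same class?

By pigeonhole with 59 objects and 11 categories: ceiling(59/11).

Final answer: 6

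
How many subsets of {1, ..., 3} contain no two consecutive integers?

Condition on whether n belongs to the subset: if not, any valid subset of {1, ..., n-1} works (a(n-1)); if so, n-1 is excluded and the rest is a valid subset of {1, ..., n-2} (a(n-2)). Hence a(n) = a(n-1) + a(n-2), a(1)=2, a(2)=3.
Building up term by term: a(1)=2, a(2)=3, a(3)=5.

Final answer: 5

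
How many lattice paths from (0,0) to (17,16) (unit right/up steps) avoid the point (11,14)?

Total paths to (17,16): C(33,16) = 1166803110.
Paths through (11,14): C(25,14) x C(8,2) = 124807200.
Avoiding (11,14): 1166803110 - 124807200.

Final answer: 1041995910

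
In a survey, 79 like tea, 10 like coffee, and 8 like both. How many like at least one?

|A union B| = |A| + |B| - |A intersect B| = 79 + 10 - 8.

Final answer: 81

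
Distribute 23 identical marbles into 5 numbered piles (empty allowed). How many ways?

Stars and bars: C(n+k-1, k-1) = C(27,4).

Final answer: C(27,4) = 17550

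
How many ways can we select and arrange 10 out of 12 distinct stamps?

P(12,10) = 12!/(12-10)! = 12!/2!.

Final answer: P(12,10) = 239500800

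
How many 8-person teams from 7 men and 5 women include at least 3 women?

Sum over valid woman counts:
C(5,3)C(7,5) = 210
C(5,4)C(7,4) = 175
C(5,5)C(7,3) = 35
Total: 210 + 175 + 35.

Final answer: 420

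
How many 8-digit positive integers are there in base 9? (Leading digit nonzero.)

In base 9, the leading digit has 8 choices (1..8); each of the remaining 7 digits has 9 choices.
Total: 8 x 9^7.

Final answer: 38263752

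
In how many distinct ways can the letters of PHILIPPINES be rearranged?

Letters (E:1, H:1, I:3, L:1, N:1, P:3, S:1). Total letters: 11.
Permutations = 11!/(3! x 3!).

Final answer: 1108800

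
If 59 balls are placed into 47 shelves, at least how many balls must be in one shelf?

By the pigeonhole principle: ceiling(59/47).

Final answer: 2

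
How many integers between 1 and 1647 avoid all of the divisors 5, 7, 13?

|div by 5|=329, |div by 7|=235, |div by 13|=126.
|div by 5&7|=47, |div by 5&13|=25, |div by 7&13|=18, |div by all|=3.
By inclusion-exclusion, divisible by at least one: 329+235+126-47-25-18+3 = 603.
Not divisible by any: 1647 - 603.

Final answer: 1044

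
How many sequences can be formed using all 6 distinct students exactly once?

The number of ways to arrange 6 distinct objects is 6!.

Final answer: 6! = 720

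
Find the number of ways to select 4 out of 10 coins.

C(10,4) = 10!/(4! x 6!).

Final answer: \binom{10}{4} = 210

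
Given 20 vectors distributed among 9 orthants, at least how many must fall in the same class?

By pigeonhole with 20 objects and 9 categories: ceiling(20/9).

Final answer: 3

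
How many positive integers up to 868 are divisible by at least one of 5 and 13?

Multiples of 5: 173. Multiples of 13: 66. Of both (lcm=65): 13.
By inclusion-exclusion: 173 + 66 - 13.

Final answer: 226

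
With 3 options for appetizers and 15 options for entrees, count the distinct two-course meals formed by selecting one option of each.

By the multiplication principle: 3 x 15.

Final answer: 45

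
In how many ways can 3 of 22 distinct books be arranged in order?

P(22,3) = 22!/(22-3)! = 22!/19!.

Final answer: P(22,3) = 9240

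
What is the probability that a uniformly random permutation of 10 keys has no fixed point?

D(n) = (n-1)(D(n-1) + D(n-2)), D(0)=1, D(1)=0.
Building up: D(2)=1, D(3)=2, D(4)=9, D(5)=44, D(6)=265, D(7)=1854, D(8)=14833, D(9)=133496, D(10)=1334961.
Total arrangements: 10! = 3628800.
Probability = D(10)/10! = 16481/44800.

Final answer: D(10)/10! = 1334961/3628800 = 0.367879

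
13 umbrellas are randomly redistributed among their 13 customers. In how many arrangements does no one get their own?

D(n) = (n-1)(D(n-1) + D(n-2)), D(0)=1, D(1)=0.
D(2) = 1 x (0 + 1) = 1
D(3) = 2 x (1 + 0) = 2
D(4) = 3 x (2 + 1) = 9
D(5) = 4 x (9 + 2) = 44
D(6) = 5 x (44 + 9) = 265
D(7) = 6 x (265 + 44) = 1854
D(8) = 7 x (1854 + 265) = 14833
D(9) = 8 x (14833 + 1854) = 133496
D(10) = 9 x (133496 + 14833) = 1334961
D(11) = 10 x (1334961 + 133496) = 14684570
D(12) = 11 x (14684570 + 1334961) = 176214841
D(13) = 12 x (D(12) + D(11)) = 12 x (176214841 + 14684570)

Final answer: D(13) = 2290792932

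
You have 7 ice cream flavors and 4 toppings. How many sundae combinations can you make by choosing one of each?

By the multiplication principle: 7 x 4.

Final answer: 28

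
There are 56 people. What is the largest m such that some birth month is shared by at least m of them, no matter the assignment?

There are 12 possible values for birth month. With 56 people and 12 categories, by pigeonhole: ceiling(56/12).

Final answer: 5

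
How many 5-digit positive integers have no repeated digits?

First digit: 9 (not 0). Second: 9 (not first). Third: 8, etc.
Total: 9 x 9 x 8 x 7 x 6.

Final answer: 27216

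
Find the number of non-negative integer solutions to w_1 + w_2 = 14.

Stars and bars with 14 stars and 1 bars:
C(14+2-1, 2-1) = C(15,1).

Final answer: C(15,1) = 15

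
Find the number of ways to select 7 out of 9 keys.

C(9,7) = 9!/(7! x (9-7)!).

Final answer: C(9,7) = 36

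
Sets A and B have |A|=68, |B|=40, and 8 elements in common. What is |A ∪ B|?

|A union B| = |A| + |B| - |A intersect B| = 68 + 40 - 8.

Final answer: 100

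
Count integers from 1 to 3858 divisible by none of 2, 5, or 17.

|div by 2|=1929, |div by 5|=771, |div by 17|=226.
|div by 2&5|=385, |div by 2&17|=113, |div by 5&17|=45, |div by all|=22.
By inclusion-exclusion, divisible by at least one: 1929+771+226-385-113-45+22 = 2405.
Not divisible by any: 3858 - 2405.

Final answer: 1453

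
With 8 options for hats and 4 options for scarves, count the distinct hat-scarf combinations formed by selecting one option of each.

By the multiplication principle: 8 x 4.

Final answer: 32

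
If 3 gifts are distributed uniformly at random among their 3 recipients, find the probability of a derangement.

D(n) = (n-1)(D(n-1) + D(n-2)), D(0)=1, D(1)=0.
Building up: D(2)=1, D(3)=2.
Total arrangements: 3! = 6.
Probability = D(3)/3! = 1/3.

Final answer: D(3)/3! = 2/6 = 0.333333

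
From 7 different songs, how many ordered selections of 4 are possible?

P(7,4) = 7!/(7-4)! = 7!/3!.

Final answer: P(7,4) = 840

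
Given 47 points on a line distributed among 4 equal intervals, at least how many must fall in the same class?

By pigeonhole with 47 objects and 4 categories: ceiling(47/4).

Final answer: 12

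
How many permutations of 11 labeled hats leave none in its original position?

Use the recurrence D(n) = (n-1)(D(n-1) + D(n-2)) with D(0)=1, D(1)=0.
D(2) = 1 x (0 + 1) = 1
D(3) = 2 x (1 + 0) = 2
D(4) = 3 x (2 + 1) = 9
D(5) = 4 x (9 + 2) = 44
D(6) = 5 x (44 + 9) = 265
D(7) = 6 x (265 + 44) = 1854
D(8) = 7 x (1854 + 265) = 14833
D(9) = 8 x (14833 + 1854) = 133496
D(10) = 9 x (133496 + 14833) = 1334961
D(11) = 10 x (D(10) + D(9)) = 10 x (1334961 + 133496)

Final answer: D(11) = 14684570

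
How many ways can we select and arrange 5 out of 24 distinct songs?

P(24,5) = 24!/(24-5)! = 24!/19!.

Final answer: P(24,5) = 5100480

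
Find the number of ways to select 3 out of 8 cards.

C(8,3) = 8!/(3! x 5!).

Final answer: \binom{8}{3} = 56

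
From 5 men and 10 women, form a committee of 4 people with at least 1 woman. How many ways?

Sum over valid woman counts:
C(10,1)C(5,3) = 100
C(10,2)C(5,2) = 450
C(10,3)C(5,1) = 600
C(10,4)C(5,0) = 210
Total: 100 + 450 + 600 + 210.

Final answer: 1360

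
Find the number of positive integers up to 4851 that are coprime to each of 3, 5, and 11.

|div by 3|=1617, |div by 5|=970, |div by 11|=441.
|div by 3&5|=323, |div by 3&11|=147, |div by 5&11|=88, |div by all|=29.
By inclusion-exclusion, divisible by at least one: 1617+970+441-323-147-88+29 = 2499.
Not divisible by any: 4851 - 2499.

Final answer: 2352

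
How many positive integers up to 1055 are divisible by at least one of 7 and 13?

Multiples of 7: 150. Multiples of 13: 81. Of both (lcm=91): 11.
By inclusion-exclusion: 150 + 81 - 11.

Final answer: 220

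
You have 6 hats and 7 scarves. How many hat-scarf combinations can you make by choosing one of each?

By the multiplication principle: 6 x 7.

Final answer: 42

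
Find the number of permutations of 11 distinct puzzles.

The number of ways to arrange 11 distinct objects is 11!.

Final answer: 11! = 39916800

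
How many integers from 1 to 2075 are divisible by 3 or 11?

Multiples of 3: 691. Multiples of 11: 188. Of both (lcm=33): 62.
By inclusion-exclusion: 691 + 188 - 62.

Final answer: 817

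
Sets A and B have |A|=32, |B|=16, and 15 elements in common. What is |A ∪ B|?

|A union B| = |A| + |B| - |A intersect B| = 32 + 16 - 15.

Final answer: 33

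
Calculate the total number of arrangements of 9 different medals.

The number of ways to arrange 9 distinct objects is 9!.

Final answer: 9! = 362880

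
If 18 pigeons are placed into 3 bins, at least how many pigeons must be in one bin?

By the pigeonhole principle: ceiling(18/3).

Final answer: 6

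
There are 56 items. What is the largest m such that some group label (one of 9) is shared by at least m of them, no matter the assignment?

There are 9 possible values for group label (one of 9). With 56 items and 9 categories, by pigeonhole: ceiling(56/9).

Final answer: 7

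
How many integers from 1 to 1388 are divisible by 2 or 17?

Multiples of 2: 694. Multiples of 17: 81. Of both (lcm=34): 40.
By inclusion-exclusion: 694 + 81 - 40.

Final answer: 735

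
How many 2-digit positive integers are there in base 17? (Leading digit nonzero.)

These are the integers in [17^1, 17^2), so the count is 17^2 - 17^1 = 16 x 17^1.

Final answer: 272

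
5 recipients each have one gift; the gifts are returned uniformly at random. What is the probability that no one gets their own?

Use the recurrence D(n) = (n-1)(D(n-1) + D(n-2)) with D(0)=1, D(1)=0.
Building up: D(2)=1, D(3)=2, D(4)=9, D(5)=44.
Total arrangements: 5! = 120.
Probability = D(5)/5! = 11/30.

Final answer: D(5)/5! = 44/120 = 0.366667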